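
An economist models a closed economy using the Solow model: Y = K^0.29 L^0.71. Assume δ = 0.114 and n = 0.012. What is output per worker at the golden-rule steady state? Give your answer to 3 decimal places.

y_gold ≈ 1.406

n + δ = 0.012 + 0.114 = 0.126.
Maximizing c = f(k) − (n+δ)·k gives f'(k) = n+δ, i.e. 0.29·k^(0.29−1) = 0.126, so k_gold = (0.29/0.126)^(1/0.71) ≈ 3.2352.
Output: y_gold = k_gold^0.29 = 3.2352^0.29 ≈ 1.4056.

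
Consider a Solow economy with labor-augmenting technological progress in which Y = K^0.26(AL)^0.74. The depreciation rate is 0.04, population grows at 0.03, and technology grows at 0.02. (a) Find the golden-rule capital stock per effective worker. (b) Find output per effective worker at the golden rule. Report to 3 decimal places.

The effective depreciation rate is n + g + δ = 0.03 + 0.02 + 0.04 = 0.09.
Setting f'(k) = n+g+δ gives 0.26·k^(0.26−1) = 0.09, hence k_gold = (0.26/0.09)^(1/0.74) ≈ 4.1938.
y_gold = 4.1938^0.26 ≈ 1.4517.

(a) k_gold ≈ 4.194; (b) y_gold ≈ 1.452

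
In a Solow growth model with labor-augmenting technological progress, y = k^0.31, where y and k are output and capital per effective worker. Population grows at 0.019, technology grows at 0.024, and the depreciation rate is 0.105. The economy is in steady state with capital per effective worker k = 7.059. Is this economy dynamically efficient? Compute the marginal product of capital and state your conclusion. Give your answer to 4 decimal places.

Break-even investment rate: n + g + δ = 0.019 + 0.024 + 0.105 = 0.148.
MPK = 0.31·k^(0.31−1) = 0.31·7.059^(-0.69) ≈ 0.0805.
MPK < 0.148, so the economy is dynamically inefficient (over-saving).

dynamically inefficient; MPK ≈ 0.0805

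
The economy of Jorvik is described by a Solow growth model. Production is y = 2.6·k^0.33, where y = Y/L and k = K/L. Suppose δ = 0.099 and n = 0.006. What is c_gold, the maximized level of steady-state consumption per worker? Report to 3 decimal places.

c_gold ≈ 4.902

Capital per worker breaks even when investment replaces (n + δ)·k; here n + δ = 0.105.
Setting f'(k) = n+δ gives 0.33·2.6·k^(0.33−1) = 0.105, hence k_gold = (0.33·2.6/0.105)^(1/0.67) ≈ 22.9953.
y_gold = 2.6·22.9953^0.33 ≈ 7.3167.
c_gold = y_gold − (n+δ)·k_gold = 7.3167 − 0.105·22.9953 ≈ 4.9022.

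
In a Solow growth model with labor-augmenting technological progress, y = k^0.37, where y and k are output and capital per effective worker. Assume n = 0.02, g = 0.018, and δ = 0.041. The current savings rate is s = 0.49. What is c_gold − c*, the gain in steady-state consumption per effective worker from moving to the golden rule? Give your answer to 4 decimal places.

Δc ≈ 0.0706

Break-even investment rate: n + g + δ = 0.02 + 0.018 + 0.041 = 0.079.
Current steady state (s = 0.49): k* = (0.49/0.079)^(1/0.63) ≈ 18.1153, y* = 18.1153^0.37 ≈ 2.9206, c* = (1−0.49)·2.9206 ≈ 1.4895.
At the golden rule the marginal product of capital equals n+g+δ: 0.37·k^(0.37−1) = 0.079. Solving, k_gold = (0.37/0.079)^(1/0.63) ≈ 11.5986.
y_gold = 11.5986^0.37 ≈ 2.4764, c_gold = y_gold − 0.079·k_gold ≈ 1.5602.
Gain: Δc = 1.5602 − 1.4895 ≈ 0.0706.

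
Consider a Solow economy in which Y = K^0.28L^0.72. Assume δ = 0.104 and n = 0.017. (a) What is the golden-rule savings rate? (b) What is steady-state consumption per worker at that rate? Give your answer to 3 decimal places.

(a) s_gold = 0.280; (b) c_gold ≈ 0.998

Break-even investment rate: n + δ = 0.017 + 0.104 = 0.121.
For Cobb-Douglas, s_gold equals capital's share: s_gold = 0.28.
Maximizing c = f(k) − (n+δ)·k gives f'(k) = n+δ, i.e. 0.28·k^(0.28−1) = 0.121, so k_gold = (0.28/0.121)^(1/0.72) ≈ 3.2068.
y_gold = 3.2068^0.28 ≈ 1.3858; c_gold = (1−0.28)·y_gold ≈ 0.9978.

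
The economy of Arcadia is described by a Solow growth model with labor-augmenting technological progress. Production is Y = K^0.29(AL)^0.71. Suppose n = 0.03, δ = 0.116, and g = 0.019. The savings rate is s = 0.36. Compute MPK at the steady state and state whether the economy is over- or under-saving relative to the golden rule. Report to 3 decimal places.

over-saving; MPK ≈ 0.133

Capital per effective worker breaks even when investment replaces (n + g + δ)·k; here n + g + δ = 0.165.
Steady-state k*: s·k^0.29 = 0.165·k gives k* = (0.36/0.165)^(1/0.71) ≈ 3.0006.
MPK = 0.29·3.0006^(-0.71) ≈ 0.1329.
MPK < n+g+δ = 0.165, so the economy is dynamically inefficient (over-saving).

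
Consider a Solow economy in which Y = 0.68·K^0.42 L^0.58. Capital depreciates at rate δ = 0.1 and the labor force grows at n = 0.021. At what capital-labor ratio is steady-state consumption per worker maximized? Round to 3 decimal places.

k_gold ≈ 4.396

The effective depreciation rate is n + δ = 0.021 + 0.1 = 0.121.
At the golden rule the marginal product of capital equals n+δ: 0.42·0.68·k^(0.42−1) = 0.121. Solving, k_gold = (0.42·0.68/0.121)^(1/0.58) ≈ 4.3960.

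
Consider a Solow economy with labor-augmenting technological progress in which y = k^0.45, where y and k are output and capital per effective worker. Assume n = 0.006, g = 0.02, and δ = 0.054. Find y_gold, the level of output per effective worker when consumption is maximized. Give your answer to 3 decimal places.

The effective depreciation rate is n + g + δ = 0.006 + 0.02 + 0.054 = 0.08.
At the golden rule the marginal product of capital equals n+g+δ: 0.45·k^(0.45−1) = 0.08. Solving, k_gold = (0.45/0.08)^(1/0.55) ≈ 23.1132.
Output: y_gold = k_gold^0.45 = 23.1132^0.45 ≈ 4.1090.

y_gold ≈ 4.109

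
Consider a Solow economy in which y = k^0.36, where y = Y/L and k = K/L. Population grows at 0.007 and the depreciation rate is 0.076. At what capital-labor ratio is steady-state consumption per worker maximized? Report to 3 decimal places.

Capital per worker breaks even when investment replaces (n + δ)·k; here n + δ = 0.083.
Golden rule sets MPK = n+δ: 0.36·k^(0.36−1) = 0.083, so k_gold = (0.36/0.083)^(1/0.64) ≈ 9.9006.

k_gold ≈ 9.901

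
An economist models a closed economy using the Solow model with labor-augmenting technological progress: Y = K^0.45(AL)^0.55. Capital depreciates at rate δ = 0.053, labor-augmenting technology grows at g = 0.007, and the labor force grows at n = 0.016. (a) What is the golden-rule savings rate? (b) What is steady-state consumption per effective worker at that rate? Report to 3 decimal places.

Capital per effective worker breaks even when investment replaces (n + g + δ)·k; here n + g + δ = 0.076.
For Cobb-Douglas, s_gold equals capital's share: s_gold = 0.45.
Maximizing c = f(k) − (n+g+δ)·k gives f'(k) = n+g+δ, i.e. 0.45·k^(0.45−1) = 0.076, so k_gold = (0.45/0.076)^(1/0.55) ≈ 25.3724.
y_gold = 25.3724^0.45 ≈ 4.2851; c_gold = (1−0.45)·y_gold ≈ 2.3568.

(a) s_gold = 0.450; (b) c_gold ≈ 2.357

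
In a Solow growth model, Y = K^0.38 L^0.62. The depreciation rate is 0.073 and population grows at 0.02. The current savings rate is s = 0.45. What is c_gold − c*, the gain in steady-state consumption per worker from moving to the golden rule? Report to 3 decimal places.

Capital per worker breaks even when investment replaces (n + δ)·k; here n + δ = 0.093.
Current steady state (s = 0.45): k* = (0.45/0.093)^(1/0.62) ≈ 12.7175, y* = 12.7175^0.38 ≈ 2.6283, c* = (1−0.45)·2.6283 ≈ 1.4456.
At the golden rule the marginal product of capital equals n+δ: 0.38·k^(0.38−1) = 0.093. Solving, k_gold = (0.38/0.093)^(1/0.62) ≈ 9.6821.
y_gold = 9.6821^0.38 ≈ 2.3696, c_gold = y_gold − 0.093·k_gold ≈ 1.4691.
Gain: Δc = 1.4691 − 1.4456 ≈ 0.0236.

Δc ≈ 0.024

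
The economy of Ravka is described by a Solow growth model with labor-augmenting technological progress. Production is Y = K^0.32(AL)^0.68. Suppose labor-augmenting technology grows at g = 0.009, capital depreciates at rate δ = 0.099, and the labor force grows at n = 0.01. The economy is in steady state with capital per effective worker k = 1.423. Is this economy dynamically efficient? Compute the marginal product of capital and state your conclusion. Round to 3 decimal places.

dynamically efficient; MPK ≈ 0.252

Break-even investment rate: n + g + δ = 0.01 + 0.009 + 0.099 = 0.118.
MPK = 0.32·k^(0.32−1) = 0.32·1.423^(-0.68) ≈ 0.2518.
MPK > 0.118, so the economy is dynamically efficient (under-saving).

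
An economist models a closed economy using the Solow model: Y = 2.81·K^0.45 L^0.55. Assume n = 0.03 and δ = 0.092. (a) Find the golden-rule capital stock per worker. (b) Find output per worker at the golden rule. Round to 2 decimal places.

The effective depreciation rate is n + δ = 0.03 + 0.092 = 0.122.
Golden rule sets MPK = n+δ: 0.45·2.81·k^(0.45−1) = 0.122, so k_gold = (0.45·2.81/0.122)^(1/0.55) ≈ 70.2216.
y_gold = 2.81·70.2216^0.45 ≈ 19.0379.

(a) k_gold ≈ 70.22; (b) y_gold ≈ 19.04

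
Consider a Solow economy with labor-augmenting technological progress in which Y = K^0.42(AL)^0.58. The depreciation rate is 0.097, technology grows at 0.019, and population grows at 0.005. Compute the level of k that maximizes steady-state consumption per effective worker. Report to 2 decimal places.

n + g + δ = 0.005 + 0.019 + 0.097 = 0.121.
Maximizing c = f(k) − (n+g+δ)·k gives f'(k) = n+g+δ, i.e. 0.42·k^(0.42−1) = 0.121, so k_gold = (0.42/0.121)^(1/0.58) ≈ 8.5474.

k_gold ≈ 8.55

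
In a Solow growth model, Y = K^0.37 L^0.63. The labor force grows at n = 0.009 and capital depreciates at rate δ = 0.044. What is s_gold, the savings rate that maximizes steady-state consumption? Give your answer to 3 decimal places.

The effective depreciation rate is n + δ = 0.009 + 0.044 = 0.053.
At the golden rule MPK = n+δ, and in any Cobb-Douglas steady state s = (n+δ)·k/y = MPK·k/y = capital's share 0.37.

s_gold = 0.370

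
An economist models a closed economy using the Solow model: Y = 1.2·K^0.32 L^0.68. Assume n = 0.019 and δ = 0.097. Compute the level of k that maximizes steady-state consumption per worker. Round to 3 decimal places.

k_gold ≈ 5.815

Capital per worker breaks even when investment replaces (n + δ)·k; here n + δ = 0.116.
Setting f'(k) = n+δ gives 0.32·1.2·k^(0.32−1) = 0.116, hence k_gold = (0.32·1.2/0.116)^(1/0.68) ≈ 5.8146.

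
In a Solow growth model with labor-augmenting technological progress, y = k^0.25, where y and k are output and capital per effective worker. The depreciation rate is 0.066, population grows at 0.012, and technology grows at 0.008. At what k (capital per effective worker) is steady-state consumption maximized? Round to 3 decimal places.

k_gold ≈ 4.149

Break-even investment rate: n + g + δ = 0.012 + 0.008 + 0.066 = 0.086.
At the golden rule the marginal product of capital equals n+g+δ: 0.25·k^(0.25−1) = 0.086. Solving, k_gold = (0.25/0.086)^(1/0.75) ≈ 4.1488.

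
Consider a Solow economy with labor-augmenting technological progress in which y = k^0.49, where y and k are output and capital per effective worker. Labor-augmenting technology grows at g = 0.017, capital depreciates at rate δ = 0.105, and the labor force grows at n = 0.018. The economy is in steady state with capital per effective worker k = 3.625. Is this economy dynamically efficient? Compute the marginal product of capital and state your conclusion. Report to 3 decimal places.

dynamically efficient; MPK ≈ 0.254

Break-even investment rate: n + g + δ = 0.018 + 0.017 + 0.105 = 0.14.
MPK = 0.49·k^(0.49−1) = 0.49·3.625^(-0.51) ≈ 0.2541.
MPK > 0.14, so the economy is dynamically efficient (under-saving).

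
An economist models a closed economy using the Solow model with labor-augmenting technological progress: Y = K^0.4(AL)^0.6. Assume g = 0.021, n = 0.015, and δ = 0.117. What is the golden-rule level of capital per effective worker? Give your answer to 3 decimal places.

k_gold ≈ 4.962

The effective depreciation rate is n + g + δ = 0.015 + 0.021 + 0.117 = 0.153.
Golden rule sets MPK = n+g+δ: 0.4·k^(0.4−1) = 0.153, so k_gold = (0.4/0.153)^(1/0.6) ≈ 4.9615.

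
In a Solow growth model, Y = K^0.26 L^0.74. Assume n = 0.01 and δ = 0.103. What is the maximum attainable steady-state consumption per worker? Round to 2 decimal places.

Capital per worker breaks even when investment replaces (n + δ)·k; here n + δ = 0.113.
Maximizing c = f(k) − (n+δ)·k gives f'(k) = n+δ, i.e. 0.26·k^(0.26−1) = 0.113, so k_gold = (0.26/0.113)^(1/0.74) ≈ 3.0835.
y_gold = 3.0835^0.26 ≈ 1.3401.
c_gold = y_gold − (n+δ)·k_gold = 1.3401 − 0.113·3.0835 ≈ 0.9917.

c_gold ≈ 0.99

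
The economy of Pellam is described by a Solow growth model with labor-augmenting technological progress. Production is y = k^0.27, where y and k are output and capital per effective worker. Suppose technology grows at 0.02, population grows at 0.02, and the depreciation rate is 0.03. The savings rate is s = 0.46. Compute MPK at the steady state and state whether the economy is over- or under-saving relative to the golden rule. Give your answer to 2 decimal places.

over-saving; MPK ≈ 0.04

n + g + δ = 0.02 + 0.02 + 0.03 = 0.07.
Steady-state k*: s·k^0.27 = 0.07·k gives k* = (0.46/0.07)^(1/0.73) ≈ 13.1851.
MPK = 0.27·13.1851^(-0.73) ≈ 0.0411.
MPK < n+g+δ = 0.07, so the economy is dynamically inefficient (over-saving).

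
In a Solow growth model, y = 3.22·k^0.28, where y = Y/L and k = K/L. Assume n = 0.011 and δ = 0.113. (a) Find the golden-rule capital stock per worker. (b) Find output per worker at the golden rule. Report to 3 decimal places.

The effective depreciation rate is n + δ = 0.011 + 0.113 = 0.124.
Maximizing c = f(k) − (n+δ)·k gives f'(k) = n+δ, i.e. 0.28·3.22·k^(0.28−1) = 0.124, so k_gold = (0.28·3.22/0.124)^(1/0.72) ≈ 15.7274.
y_gold = 3.22·15.7274^0.28 ≈ 6.9650.

(a) k_gold ≈ 15.727; (b) y_gold ≈ 6.965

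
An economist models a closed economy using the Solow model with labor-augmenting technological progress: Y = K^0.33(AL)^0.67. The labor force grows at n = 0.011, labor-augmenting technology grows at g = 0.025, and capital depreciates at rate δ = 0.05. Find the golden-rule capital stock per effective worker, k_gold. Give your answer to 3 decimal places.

k_gold ≈ 7.442

n + g + δ = 0.011 + 0.025 + 0.05 = 0.086.
Maximizing c = f(k) − (n+g+δ)·k gives f'(k) = n+g+δ, i.e. 0.33·k^(0.33−1) = 0.086, so k_gold = (0.33/0.086)^(1/0.67) ≈ 7.4416.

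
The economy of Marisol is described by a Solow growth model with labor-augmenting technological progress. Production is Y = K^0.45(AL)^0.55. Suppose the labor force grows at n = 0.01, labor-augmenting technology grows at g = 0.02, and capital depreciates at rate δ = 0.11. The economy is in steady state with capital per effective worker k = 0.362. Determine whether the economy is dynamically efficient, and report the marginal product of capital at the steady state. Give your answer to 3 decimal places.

dynamically efficient; MPK ≈ 0.787

Capital per effective worker breaks even when investment replaces (n + g + δ)·k; here n + g + δ = 0.14.
MPK = 0.45·k^(0.45−1) = 0.45·0.362^(-0.55) ≈ 0.7869.
MPK > 0.14, so the economy is dynamically efficient (under-saving).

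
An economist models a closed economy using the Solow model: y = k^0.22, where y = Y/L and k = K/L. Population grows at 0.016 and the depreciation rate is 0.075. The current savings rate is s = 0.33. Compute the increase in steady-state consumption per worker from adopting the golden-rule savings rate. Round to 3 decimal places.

Δc ≈ 0.037

Capital per worker breaks even when investment replaces (n + δ)·k; here n + δ = 0.091.
Current steady state (s = 0.33): k* = (0.33/0.091)^(1/0.78) ≈ 5.2152, y* = 5.2152^0.22 ≈ 1.4381, c* = (1−0.33)·1.4381 ≈ 0.9636.
At the golden rule the marginal product of capital equals n+δ: 0.22·k^(0.22−1) = 0.091. Solving, k_gold = (0.22/0.091)^(1/0.78) ≈ 3.1011.
y_gold = 3.1011^0.22 ≈ 1.2827, c_gold = y_gold − 0.091·k_gold ≈ 1.0005.
Gain: Δc = 1.0005 − 0.9636 ≈ 0.0370.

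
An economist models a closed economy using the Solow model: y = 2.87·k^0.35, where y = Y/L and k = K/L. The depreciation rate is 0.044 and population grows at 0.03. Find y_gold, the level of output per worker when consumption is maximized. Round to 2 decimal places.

The effective depreciation rate is n + δ = 0.03 + 0.044 = 0.074.
Golden rule sets MPK = n+δ: 0.35·2.87·k^(0.35−1) = 0.074, so k_gold = (0.35·2.87/0.074)^(1/0.65) ≈ 55.2896.
Output: y_gold = 2.87·k_gold^0.35 = 2.87·55.2896^0.35 ≈ 11.6898.

y_gold ≈ 11.69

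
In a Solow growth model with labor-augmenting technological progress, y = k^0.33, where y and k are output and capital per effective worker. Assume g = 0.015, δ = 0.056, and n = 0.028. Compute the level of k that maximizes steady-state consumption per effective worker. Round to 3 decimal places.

n + g + δ = 0.028 + 0.015 + 0.056 = 0.099.
Golden rule sets MPK = n+g+δ: 0.33·k^(0.33−1) = 0.099, so k_gold = (0.33/0.099)^(1/0.67) ≈ 6.0314.

k_gold ≈ 6.031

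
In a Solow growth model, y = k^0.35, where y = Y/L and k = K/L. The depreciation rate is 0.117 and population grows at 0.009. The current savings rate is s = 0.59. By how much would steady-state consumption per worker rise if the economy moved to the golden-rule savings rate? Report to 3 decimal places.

Δc ≈ 0.185

n + δ = 0.009 + 0.117 = 0.126.
Current steady state (s = 0.59): k* = (0.59/0.126)^(1/0.65) ≈ 10.7525, y* = 10.7525^0.35 ≈ 2.2963, c* = (1−0.59)·2.2963 ≈ 0.9415.
Golden rule sets MPK = n+δ: 0.35·k^(0.35−1) = 0.126, so k_gold = (0.35/0.126)^(1/0.65) ≈ 4.8152.
y_gold = 4.8152^0.35 ≈ 1.7335, c_gold = y_gold − 0.126·k_gold ≈ 1.1267.
Gain: Δc = 1.1267 − 0.9415 ≈ 0.1853.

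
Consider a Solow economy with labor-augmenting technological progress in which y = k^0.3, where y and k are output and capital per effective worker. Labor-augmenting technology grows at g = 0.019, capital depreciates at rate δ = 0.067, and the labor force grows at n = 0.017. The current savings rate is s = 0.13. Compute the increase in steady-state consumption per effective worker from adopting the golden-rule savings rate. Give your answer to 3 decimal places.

Δc ≈ 0.146

The effective depreciation rate is n + g + δ = 0.017 + 0.019 + 0.067 = 0.103.
Current steady state (s = 0.13): k* = (0.13/0.103)^(1/0.7) ≈ 1.3946, y* = 1.3946^0.3 ≈ 1.1049, c* = (1−0.13)·1.1049 ≈ 0.9613.
Maximizing c = f(k) − (n+g+δ)·k gives f'(k) = n+g+δ, i.e. 0.3·k^(0.3−1) = 0.103, so k_gold = (0.3/0.103)^(1/0.7) ≈ 4.6054.
y_gold = 4.6054^0.3 ≈ 1.5812, c_gold = y_gold − 0.103·k_gold ≈ 1.1068.
Gain: Δc = 1.1068 − 0.9613 ≈ 0.1455.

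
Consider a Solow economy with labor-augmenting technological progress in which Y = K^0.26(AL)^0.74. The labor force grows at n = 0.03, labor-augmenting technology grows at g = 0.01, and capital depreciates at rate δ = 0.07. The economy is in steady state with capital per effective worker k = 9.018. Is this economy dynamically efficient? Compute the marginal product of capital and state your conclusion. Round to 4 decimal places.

dynamically inefficient; MPK ≈ 0.0511

Break-even investment rate: n + g + δ = 0.03 + 0.01 + 0.07 = 0.11.
MPK = 0.26·k^(0.26−1) = 0.26·9.018^(-0.74) ≈ 0.0511.
MPK < 0.11, so the economy is dynamically inefficient (over-saving).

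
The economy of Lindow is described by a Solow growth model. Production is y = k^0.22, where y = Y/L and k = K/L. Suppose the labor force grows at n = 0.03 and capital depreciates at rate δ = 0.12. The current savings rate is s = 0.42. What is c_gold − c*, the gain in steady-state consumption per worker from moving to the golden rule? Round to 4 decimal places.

Δc ≈ 0.0935

The effective depreciation rate is n + δ = 0.03 + 0.12 = 0.15.
Current steady state (s = 0.42): k* = (0.42/0.15)^(1/0.78) ≈ 3.7435, y* = 3.7435^0.22 ≈ 1.3370, c* = (1−0.42)·1.3370 ≈ 0.7754.
Maximizing c = f(k) − (n+δ)·k gives f'(k) = n+δ, i.e. 0.22·k^(0.22−1) = 0.15, so k_gold = (0.22/0.15)^(1/0.78) ≈ 1.6340.
y_gold = 1.6340^0.22 ≈ 1.1141, c_gold = y_gold − 0.15·k_gold ≈ 0.8690.
Gain: Δc = 0.8690 − 0.7754 ≈ 0.0935.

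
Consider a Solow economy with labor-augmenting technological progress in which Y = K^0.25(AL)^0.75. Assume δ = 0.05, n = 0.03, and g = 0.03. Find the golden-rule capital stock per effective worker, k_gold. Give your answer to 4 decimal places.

k_gold ≈ 2.9881

Break-even investment rate: n + g + δ = 0.03 + 0.03 + 0.05 = 0.11.
At the golden rule the marginal product of capital equals n+g+δ: 0.25·k^(0.25−1) = 0.11. Solving, k_gold = (0.25/0.11)^(1/0.75) ≈ 2.9881.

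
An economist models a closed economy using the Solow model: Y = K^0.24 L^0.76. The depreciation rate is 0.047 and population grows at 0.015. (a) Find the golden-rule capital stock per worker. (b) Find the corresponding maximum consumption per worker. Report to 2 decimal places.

(a) k_gold ≈ 5.94; (b) c_gold ≈ 1.17

Capital per worker breaks even when investment replaces (n + δ)·k; here n + δ = 0.062.
Maximizing c = f(k) − (n+δ)·k gives f'(k) = n+δ, i.e. 0.24·k^(0.24−1) = 0.062, so k_gold = (0.24/0.062)^(1/0.76) ≈ 5.9354.
y_gold = 5.9354^0.24 ≈ 1.5333; c_gold = y_gold − 0.062·k_gold ≈ 1.1653.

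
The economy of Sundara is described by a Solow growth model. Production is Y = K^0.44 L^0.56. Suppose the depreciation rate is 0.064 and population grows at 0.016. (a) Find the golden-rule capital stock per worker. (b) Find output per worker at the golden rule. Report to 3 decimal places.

Capital per worker breaks even when investment replaces (n + δ)·k; here n + δ = 0.08.
Golden rule sets MPK = n+δ: 0.44·k^(0.44−1) = 0.08, so k_gold = (0.44/0.08)^(1/0.56) ≈ 20.9931.
y_gold = 20.9931^0.44 ≈ 3.8169.

(a) k_gold ≈ 20.993; (b) y_gold ≈ 3.817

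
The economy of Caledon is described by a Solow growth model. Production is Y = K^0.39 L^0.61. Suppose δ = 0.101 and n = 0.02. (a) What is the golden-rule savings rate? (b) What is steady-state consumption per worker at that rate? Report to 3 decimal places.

Capital per worker breaks even when investment replaces (n + δ)·k; here n + δ = 0.121.
For Cobb-Douglas, s_gold equals capital's share: s_gold = 0.39.
Golden rule sets MPK = n+δ: 0.39·k^(0.39−1) = 0.121, so k_gold = (0.39/0.121)^(1/0.61) ≈ 6.8115.
y_gold = 6.8115^0.39 ≈ 2.1133; c_gold = (1−0.39)·y_gold ≈ 1.2891.

(a) s_gold = 0.390; (b) c_gold ≈ 1.289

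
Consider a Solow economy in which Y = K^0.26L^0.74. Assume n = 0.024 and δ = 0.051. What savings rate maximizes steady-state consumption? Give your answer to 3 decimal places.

Break-even investment rate: n + δ = 0.024 + 0.051 = 0.075.
At the golden rule MPK = n+δ, and in any Cobb-Douglas steady state s = (n+δ)·k/y = MPK·k/y = capital's share 0.26.

s_gold = 0.260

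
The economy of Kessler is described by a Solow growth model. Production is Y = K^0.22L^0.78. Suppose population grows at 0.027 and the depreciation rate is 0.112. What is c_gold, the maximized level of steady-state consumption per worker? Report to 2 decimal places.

c_gold ≈ 0.89

n + δ = 0.027 + 0.112 = 0.139.
Golden rule sets MPK = n+δ: 0.22·k^(0.22−1) = 0.139, so k_gold = (0.22/0.139)^(1/0.78) ≈ 1.8016.
y_gold = 1.8016^0.22 ≈ 1.1383.
c_gold = y_gold − (n+δ)·k_gold = 1.1383 − 0.139·1.8016 ≈ 0.8878.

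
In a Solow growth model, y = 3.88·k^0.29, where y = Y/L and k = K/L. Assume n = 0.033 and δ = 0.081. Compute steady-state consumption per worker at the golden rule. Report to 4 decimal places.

c_gold ≈ 7.0182

Break-even investment rate: n + δ = 0.033 + 0.081 = 0.114.
Setting f'(k) = n+δ gives 0.29·3.88·k^(0.29−1) = 0.114, hence k_gold = (0.29·3.88/0.114)^(1/0.71) ≈ 25.1453.
y_gold = 3.88·25.1453^0.29 ≈ 9.8847.
c_gold = y_gold − (n+δ)·k_gold = 9.8847 − 0.114·25.1453 ≈ 7.0182.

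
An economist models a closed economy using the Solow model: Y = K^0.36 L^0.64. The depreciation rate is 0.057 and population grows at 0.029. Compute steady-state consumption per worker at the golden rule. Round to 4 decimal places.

c_gold ≈ 1.4320

n + δ = 0.029 + 0.057 = 0.086.
At the golden rule the marginal product of capital equals n+δ: 0.36·k^(0.36−1) = 0.086. Solving, k_gold = (0.36/0.086)^(1/0.64) ≈ 9.3663.
y_gold = 9.3663^0.36 ≈ 2.2375.
c_gold = y_gold − (n+δ)·k_gold = 2.2375 − 0.086·9.3663 ≈ 1.4320.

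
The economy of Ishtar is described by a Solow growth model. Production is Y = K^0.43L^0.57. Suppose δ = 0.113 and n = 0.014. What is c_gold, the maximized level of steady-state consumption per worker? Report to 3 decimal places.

c_gold ≈ 1.430

Break-even investment rate: n + δ = 0.014 + 0.113 = 0.127.
Maximizing c = f(k) − (n+δ)·k gives f'(k) = n+δ, i.e. 0.43·k^(0.43−1) = 0.127, so k_gold = (0.43/0.127)^(1/0.57) ≈ 8.4964.
y_gold = 8.4964^0.43 ≈ 2.5094.
c_gold = y_gold − (n+δ)·k_gold = 2.5094 − 0.127·8.4964 ≈ 1.4304.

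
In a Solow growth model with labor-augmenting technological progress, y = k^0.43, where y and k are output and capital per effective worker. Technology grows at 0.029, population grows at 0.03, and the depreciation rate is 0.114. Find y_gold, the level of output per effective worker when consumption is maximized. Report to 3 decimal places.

y_gold ≈ 1.987

The effective depreciation rate is n + g + δ = 0.03 + 0.029 + 0.114 = 0.173.
Maximizing c = f(k) − (n+g+δ)·k gives f'(k) = n+g+δ, i.e. 0.43·k^(0.43−1) = 0.173, so k_gold = (0.43/0.173)^(1/0.57) ≈ 4.9400.
Output: y_gold = k_gold^0.43 = 4.9400^0.43 ≈ 1.9875.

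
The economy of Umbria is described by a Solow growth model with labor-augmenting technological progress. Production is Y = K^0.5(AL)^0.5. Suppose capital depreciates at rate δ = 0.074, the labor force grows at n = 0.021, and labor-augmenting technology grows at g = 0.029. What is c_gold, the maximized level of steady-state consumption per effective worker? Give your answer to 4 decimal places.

c_gold ≈ 2.0161

Break-even investment rate: n + g + δ = 0.021 + 0.029 + 0.074 = 0.124.
Setting f'(k) = n+g+δ gives 0.5·k^(0.5−1) = 0.124, hence k_gold = (0.5/0.124)^(1/0.5) ≈ 16.2591.
y_gold = 16.2591^0.5 ≈ 4.0323.
c_gold = y_gold − (n+g+δ)·k_gold = 4.0323 − 0.124·16.2591 ≈ 2.0161.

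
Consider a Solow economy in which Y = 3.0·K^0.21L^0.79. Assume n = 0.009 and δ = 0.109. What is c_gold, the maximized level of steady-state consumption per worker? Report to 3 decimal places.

c_gold ≈ 3.699

Capital per worker breaks even when investment replaces (n + δ)·k; here n + δ = 0.118.
Setting f'(k) = n+δ gives 0.21·3.0·k^(0.21−1) = 0.118, hence k_gold = (0.21·3.0/0.118)^(1/0.79) ≈ 8.3336.
y_gold = 3.0·8.3336^0.21 ≈ 4.6827.
c_gold = y_gold − (n+δ)·k_gold = 4.6827 − 0.118·8.3336 ≈ 3.6993.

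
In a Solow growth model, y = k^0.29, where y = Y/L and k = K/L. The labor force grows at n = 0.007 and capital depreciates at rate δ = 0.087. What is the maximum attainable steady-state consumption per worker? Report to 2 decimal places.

Capital per worker breaks even when investment replaces (n + δ)·k; here n + δ = 0.094.
Maximizing c = f(k) − (n+δ)·k gives f'(k) = n+δ, i.e. 0.29·k^(0.29−1) = 0.094, so k_gold = (0.29/0.094)^(1/0.71) ≈ 4.8878.
y_gold = 4.8878^0.29 ≈ 1.5843.
c_gold = y_gold − (n+δ)·k_gold = 1.5843 − 0.094·4.8878 ≈ 1.1249.

c_gold ≈ 1.12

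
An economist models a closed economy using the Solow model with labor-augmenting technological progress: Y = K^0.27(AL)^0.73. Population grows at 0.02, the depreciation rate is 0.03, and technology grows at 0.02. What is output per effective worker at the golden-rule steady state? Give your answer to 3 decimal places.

y_gold ≈ 1.648

n + g + δ = 0.02 + 0.02 + 0.03 = 0.07.
Maximizing c = f(k) − (n+g+δ)·k gives f'(k) = n+g+δ, i.e. 0.27·k^(0.27−1) = 0.07, so k_gold = (0.27/0.07)^(1/0.73) ≈ 6.3548.
Output: y_gold = k_gold^0.27 = 6.3548^0.27 ≈ 1.6475.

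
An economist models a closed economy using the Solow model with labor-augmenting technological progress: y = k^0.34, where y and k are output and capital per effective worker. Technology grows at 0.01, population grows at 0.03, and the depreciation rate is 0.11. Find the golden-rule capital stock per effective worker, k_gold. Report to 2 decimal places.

n + g + δ = 0.03 + 0.01 + 0.11 = 0.15.
Maximizing c = f(k) − (n+g+δ)·k gives f'(k) = n+g+δ, i.e. 0.34·k^(0.34−1) = 0.15, so k_gold = (0.34/0.15)^(1/0.66) ≈ 3.4551.

k_gold ≈ 3.46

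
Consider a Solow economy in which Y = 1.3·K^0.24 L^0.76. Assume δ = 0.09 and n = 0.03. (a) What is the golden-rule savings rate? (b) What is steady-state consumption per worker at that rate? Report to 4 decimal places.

n + δ = 0.03 + 0.09 = 0.12.
For Cobb-Douglas, s_gold equals capital's share: s_gold = 0.24.
At the golden rule the marginal product of capital equals n+δ: 0.24·1.3·k^(0.24−1) = 0.12. Solving, k_gold = (0.24·1.3/0.12)^(1/0.76) ≈ 3.5157.
y_gold = 1.3·3.5157^0.24 ≈ 1.7579; c_gold = (1−0.24)·y_gold ≈ 1.3360.

(a) s_gold = 0.2400; (b) c_gold ≈ 1.3360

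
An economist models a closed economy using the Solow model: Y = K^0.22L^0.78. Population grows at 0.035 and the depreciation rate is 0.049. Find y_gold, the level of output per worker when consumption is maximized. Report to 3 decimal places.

Capital per worker breaks even when investment replaces (n + δ)·k; here n + δ = 0.084.
Setting f'(k) = n+δ gives 0.22·k^(0.22−1) = 0.084, hence k_gold = (0.22/0.084)^(1/0.78) ≈ 3.4362.
Output: y_gold = k_gold^0.22 = 3.4362^0.22 ≈ 1.3120.

y_gold ≈ 1.312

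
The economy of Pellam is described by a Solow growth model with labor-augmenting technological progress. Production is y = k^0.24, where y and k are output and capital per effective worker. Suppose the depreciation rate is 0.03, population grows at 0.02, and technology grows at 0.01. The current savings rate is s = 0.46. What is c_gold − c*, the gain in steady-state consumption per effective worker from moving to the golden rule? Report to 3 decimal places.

Δc ≈ 0.150

The effective depreciation rate is n + g + δ = 0.02 + 0.01 + 0.03 = 0.06.
Current steady state (s = 0.46): k* = (0.46/0.06)^(1/0.76) ≈ 14.5867, y* = 14.5867^0.24 ≈ 1.9026, c* = (1−0.46)·1.9026 ≈ 1.0274.
At the golden rule the marginal product of capital equals n+g+δ: 0.24·k^(0.24−1) = 0.06. Solving, k_gold = (0.24/0.06)^(1/0.76) ≈ 6.1970.
y_gold = 6.1970^0.24 ≈ 1.5493, c_gold = y_gold − 0.06·k_gold ≈ 1.1774.
Gain: Δc = 1.1774 − 1.0274 ≈ 0.1500.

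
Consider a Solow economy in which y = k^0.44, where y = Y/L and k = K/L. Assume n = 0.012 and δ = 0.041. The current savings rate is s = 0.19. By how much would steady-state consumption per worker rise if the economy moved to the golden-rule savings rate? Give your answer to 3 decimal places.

Δc ≈ 0.745

Break-even investment rate: n + δ = 0.012 + 0.041 = 0.053.
Current steady state (s = 0.19): k* = (0.19/0.053)^(1/0.56) ≈ 9.7755, y* = 9.7755^0.44 ≈ 2.7268, c* = (1−0.19)·2.7268 ≈ 2.2087.
Golden rule sets MPK = n+δ: 0.44·k^(0.44−1) = 0.053, so k_gold = (0.44/0.053)^(1/0.56) ≈ 43.7912.
y_gold = 43.7912^0.44 ≈ 5.2749, c_gold = y_gold − 0.053·k_gold ≈ 2.9539.
Gain: Δc = 2.9539 − 2.2087 ≈ 0.7452.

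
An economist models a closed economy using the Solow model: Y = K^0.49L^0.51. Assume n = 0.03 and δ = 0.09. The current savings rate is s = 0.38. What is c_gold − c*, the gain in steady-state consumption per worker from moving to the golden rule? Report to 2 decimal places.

Break-even investment rate: n + δ = 0.03 + 0.09 = 0.12.
Current steady state (s = 0.38): k* = (0.38/0.12)^(1/0.51) ≈ 9.5846, y* = 9.5846^0.49 ≈ 3.0267, c* = (1−0.38)·3.0267 ≈ 1.8766.
At the golden rule the marginal product of capital equals n+δ: 0.49·k^(0.49−1) = 0.12. Solving, k_gold = (0.49/0.12)^(1/0.51) ≈ 15.7786.
y_gold = 15.7786^0.49 ≈ 3.8641, c_gold = y_gold − 0.12·k_gold ≈ 1.9707.
Gain: Δc = 1.9707 − 1.8766 ≈ 0.0942.

Δc ≈ 0.09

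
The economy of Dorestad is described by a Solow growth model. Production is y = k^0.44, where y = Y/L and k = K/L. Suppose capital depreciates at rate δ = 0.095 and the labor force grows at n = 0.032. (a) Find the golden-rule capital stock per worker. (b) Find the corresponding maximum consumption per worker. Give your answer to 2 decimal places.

The effective depreciation rate is n + δ = 0.032 + 0.095 = 0.127.
At the golden rule the marginal product of capital equals n+δ: 0.44·k^(0.44−1) = 0.127. Solving, k_gold = (0.44/0.127)^(1/0.56) ≈ 9.1973.
y_gold = 9.1973^0.44 ≈ 2.6547; c_gold = y_gold − 0.127·k_gold ≈ 1.4866.

(a) k_gold ≈ 9.20; (b) c_gold ≈ 1.49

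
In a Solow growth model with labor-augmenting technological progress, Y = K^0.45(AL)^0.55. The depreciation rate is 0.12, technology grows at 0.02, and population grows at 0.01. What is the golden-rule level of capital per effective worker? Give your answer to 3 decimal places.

Break-even investment rate: n + g + δ = 0.01 + 0.02 + 0.12 = 0.15.
Golden rule sets MPK = n+g+δ: 0.45·k^(0.45−1) = 0.15, so k_gold = (0.45/0.15)^(1/0.55) ≈ 7.3704.

k_gold ≈ 7.370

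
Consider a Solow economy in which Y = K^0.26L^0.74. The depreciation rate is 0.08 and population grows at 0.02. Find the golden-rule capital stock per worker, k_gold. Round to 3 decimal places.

k_gold ≈ 3.637

Break-even investment rate: n + δ = 0.02 + 0.08 = 0.1.
At the golden rule the marginal product of capital equals n+δ: 0.26·k^(0.26−1) = 0.1. Solving, k_gold = (0.26/0.1)^(1/0.74) ≈ 3.6373.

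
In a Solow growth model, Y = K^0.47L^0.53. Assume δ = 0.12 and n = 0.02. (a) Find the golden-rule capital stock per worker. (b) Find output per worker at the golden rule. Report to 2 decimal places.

Capital per worker breaks even when investment replaces (n + δ)·k; here n + δ = 0.14.
At the golden rule the marginal product of capital equals n+δ: 0.47·k^(0.47−1) = 0.14. Solving, k_gold = (0.47/0.14)^(1/0.53) ≈ 9.8264.
y_gold = 9.8264^0.47 ≈ 2.9270.

(a) k_gold ≈ 9.83; (b) y_gold ≈ 2.93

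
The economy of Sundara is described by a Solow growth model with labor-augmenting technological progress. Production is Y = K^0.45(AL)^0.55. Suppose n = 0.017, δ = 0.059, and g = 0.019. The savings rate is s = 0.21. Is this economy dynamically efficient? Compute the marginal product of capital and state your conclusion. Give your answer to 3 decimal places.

Break-even investment rate: n + g + δ = 0.017 + 0.019 + 0.059 = 0.095.
Steady-state k*: s·k^0.45 = 0.095·k gives k* = (0.21/0.095)^(1/0.55) ≈ 4.2302.
MPK = 0.45·4.2302^(-0.55) ≈ 0.2036.
MPK > n+g+δ = 0.095, so the economy is dynamically efficient (under-saving).

dynamically efficient; MPK ≈ 0.204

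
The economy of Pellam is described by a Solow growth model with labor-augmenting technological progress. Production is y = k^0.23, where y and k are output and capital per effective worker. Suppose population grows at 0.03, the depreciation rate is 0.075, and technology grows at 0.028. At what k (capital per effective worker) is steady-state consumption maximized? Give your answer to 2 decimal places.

k_gold ≈ 2.04

Break-even investment rate: n + g + δ = 0.03 + 0.028 + 0.075 = 0.133.
Maximizing c = f(k) − (n+g+δ)·k gives f'(k) = n+g+δ, i.e. 0.23·k^(0.23−1) = 0.133, so k_gold = (0.23/0.133)^(1/0.77) ≈ 2.0367.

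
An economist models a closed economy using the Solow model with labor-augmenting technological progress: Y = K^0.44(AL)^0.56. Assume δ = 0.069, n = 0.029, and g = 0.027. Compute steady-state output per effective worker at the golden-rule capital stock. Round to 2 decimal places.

y_gold ≈ 2.69

Capital per effective worker breaks even when investment replaces (n + g + δ)·k; here n + g + δ = 0.125.
At the golden rule the marginal product of capital equals n+g+δ: 0.44·k^(0.44−1) = 0.125. Solving, k_gold = (0.44/0.125)^(1/0.56) ≈ 9.4617.
Output: y_gold = k_gold^0.44 = 9.4617^0.44 ≈ 2.6880.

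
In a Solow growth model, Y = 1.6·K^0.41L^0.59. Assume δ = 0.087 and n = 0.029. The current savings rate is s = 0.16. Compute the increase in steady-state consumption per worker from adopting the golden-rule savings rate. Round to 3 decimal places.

Δc ≈ 0.817

Break-even investment rate: n + δ = 0.029 + 0.087 = 0.116.
Current steady state (s = 0.16): k* = (0.16·1.6/0.116)^(1/0.59) ≈ 3.8254, y* = 1.6·3.8254^0.41 ≈ 2.7734, c* = (1−0.16)·2.7734 ≈ 2.3297.
Golden rule sets MPK = n+δ: 0.41·1.6·k^(0.41−1) = 0.116, so k_gold = (0.41·1.6/0.116)^(1/0.59) ≈ 18.8509.
y_gold = 1.6·18.8509^0.41 ≈ 5.3334, c_gold = y_gold − 0.116·k_gold ≈ 3.1467.
Gain: Δc = 3.1467 − 2.3297 ≈ 0.8170.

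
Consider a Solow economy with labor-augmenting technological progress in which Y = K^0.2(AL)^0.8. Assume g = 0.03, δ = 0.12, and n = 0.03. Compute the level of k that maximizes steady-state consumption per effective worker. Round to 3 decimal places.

The effective depreciation rate is n + g + δ = 0.03 + 0.03 + 0.12 = 0.18.
Setting f'(k) = n+g+δ gives 0.2·k^(0.2−1) = 0.18, hence k_gold = (0.2/0.18)^(1/0.8) ≈ 1.1408.

k_gold ≈ 1.141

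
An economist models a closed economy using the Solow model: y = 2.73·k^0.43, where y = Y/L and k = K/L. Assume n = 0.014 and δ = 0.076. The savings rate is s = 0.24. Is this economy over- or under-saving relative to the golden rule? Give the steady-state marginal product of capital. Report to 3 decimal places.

Break-even investment rate: n + δ = 0.014 + 0.076 = 0.09.
Steady-state k*: s·A·k^0.43 = 0.09·k gives k* = (0.24·2.73/0.09)^(1/0.57) ≈ 32.5470.
MPK = 0.43·2.73·32.5470^(-0.57) ≈ 0.1612.
MPK > n+δ = 0.09, so the economy is dynamically efficient (under-saving).

under-saving; MPK ≈ 0.161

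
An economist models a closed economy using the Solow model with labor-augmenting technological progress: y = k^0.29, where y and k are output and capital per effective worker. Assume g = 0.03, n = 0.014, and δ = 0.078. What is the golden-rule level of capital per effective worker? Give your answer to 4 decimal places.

The effective depreciation rate is n + g + δ = 0.014 + 0.03 + 0.078 = 0.122.
Setting f'(k) = n+g+δ gives 0.29·k^(0.29−1) = 0.122, hence k_gold = (0.29/0.122)^(1/0.71) ≈ 3.3856.

k_gold ≈ 3.3856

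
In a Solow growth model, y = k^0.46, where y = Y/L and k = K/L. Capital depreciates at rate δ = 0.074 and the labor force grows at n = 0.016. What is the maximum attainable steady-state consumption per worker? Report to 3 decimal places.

c_gold ≈ 2.167

n + δ = 0.016 + 0.074 = 0.09.
Golden rule sets MPK = n+δ: 0.46·k^(0.46−1) = 0.09, so k_gold = (0.46/0.09)^(1/0.54) ≈ 20.5147.
y_gold = 20.5147^0.46 ≈ 4.0137.
c_gold = y_gold − (n+δ)·k_gold = 4.0137 − 0.09·20.5147 ≈ 2.1674.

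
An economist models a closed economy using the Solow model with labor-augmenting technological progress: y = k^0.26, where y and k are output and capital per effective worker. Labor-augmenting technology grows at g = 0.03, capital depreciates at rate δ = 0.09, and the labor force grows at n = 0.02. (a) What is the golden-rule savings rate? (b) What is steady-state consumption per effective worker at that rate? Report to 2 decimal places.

(a) s_gold = 0.26; (b) c_gold ≈ 0.92

Capital per effective worker breaks even when investment replaces (n + g + δ)·k; here n + g + δ = 0.14.
For Cobb-Douglas, s_gold equals capital's share: s_gold = 0.26.
At the golden rule the marginal product of capital equals n+g+δ: 0.26·k^(0.26−1) = 0.14. Solving, k_gold = (0.26/0.14)^(1/0.74) ≈ 2.3084.
y_gold = 2.3084^0.26 ≈ 1.2430; c_gold = (1−0.26)·y_gold ≈ 0.9198.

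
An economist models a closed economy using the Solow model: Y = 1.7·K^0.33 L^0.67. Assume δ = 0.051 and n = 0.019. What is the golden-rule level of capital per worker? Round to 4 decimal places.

k_gold ≈ 22.3384

The effective depreciation rate is n + δ = 0.019 + 0.051 = 0.07.
Maximizing c = f(k) − (n+δ)·k gives f'(k) = n+δ, i.e. 0.33·1.7·k^(0.33−1) = 0.07, so k_gold = (0.33·1.7/0.07)^(1/0.67) ≈ 22.3384.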